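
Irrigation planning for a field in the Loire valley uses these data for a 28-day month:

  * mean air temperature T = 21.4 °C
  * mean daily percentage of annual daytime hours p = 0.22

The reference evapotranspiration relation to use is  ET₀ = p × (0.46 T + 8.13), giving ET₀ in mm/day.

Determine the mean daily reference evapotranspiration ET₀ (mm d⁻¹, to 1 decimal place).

ET₀ = 0.22 × (0.46 × 21.4 + 8.13) = 0.22 × 17.974 = 3.9543 mm/d

4.0 mm d⁻¹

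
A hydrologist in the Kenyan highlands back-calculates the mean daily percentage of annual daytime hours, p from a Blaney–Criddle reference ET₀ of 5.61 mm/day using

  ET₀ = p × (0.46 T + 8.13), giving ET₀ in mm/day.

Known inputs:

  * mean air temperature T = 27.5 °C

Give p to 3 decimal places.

0.270

p = ET₀ / (0.46 T + 8.13) = 5.61 / (0.46 × 27.5 + 8.13) = 5.61 / 20.780 = 0.2700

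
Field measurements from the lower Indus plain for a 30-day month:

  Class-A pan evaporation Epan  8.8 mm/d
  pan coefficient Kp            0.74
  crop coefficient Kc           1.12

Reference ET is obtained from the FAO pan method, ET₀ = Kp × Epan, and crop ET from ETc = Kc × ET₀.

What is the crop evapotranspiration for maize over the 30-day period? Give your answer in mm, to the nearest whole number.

ET₀ = 0.74 × 8.8 = 6.5120 mm/d
ETc = Kc × ET₀ = 1.12 × 6.5120 = 7.2934 mm/d
Over 30 days: 7.2934 × 30 = 218.802 mm

219 mm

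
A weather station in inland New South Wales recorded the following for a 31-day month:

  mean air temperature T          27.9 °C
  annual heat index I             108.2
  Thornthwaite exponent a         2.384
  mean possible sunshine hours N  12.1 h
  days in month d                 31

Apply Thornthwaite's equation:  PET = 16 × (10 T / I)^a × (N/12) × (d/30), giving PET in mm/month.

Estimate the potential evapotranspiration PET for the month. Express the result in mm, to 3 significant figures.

10T/I = 10 × 27.9 / 108.2 = 2.5786
(10T/I)^a = 2.5786^2.384 = 9.5662
Uncorrected PET = 16 × 9.5662 = 153.059 mm
Correction = (N/12)(d/30) = (12.1/12)(31/30) = 1.0419
PET = 153.059 × 1.0419 = 159.472 mm/month

159 mm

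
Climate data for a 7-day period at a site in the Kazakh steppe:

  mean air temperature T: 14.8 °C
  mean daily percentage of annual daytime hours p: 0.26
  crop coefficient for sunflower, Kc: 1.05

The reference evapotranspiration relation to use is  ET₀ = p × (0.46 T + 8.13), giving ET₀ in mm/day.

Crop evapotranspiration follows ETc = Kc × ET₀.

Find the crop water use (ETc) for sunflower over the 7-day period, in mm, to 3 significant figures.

ET₀ = 0.26 × (0.46 × 14.8 + 8.13) = 0.26 × 14.938 = 3.8839 mm/d
ETc = Kc × ET₀ = 1.05 × 3.8839 = 4.0781 mm/d
Over 7 days: 4.0781 × 7 = 28.547 mm

28.5 mm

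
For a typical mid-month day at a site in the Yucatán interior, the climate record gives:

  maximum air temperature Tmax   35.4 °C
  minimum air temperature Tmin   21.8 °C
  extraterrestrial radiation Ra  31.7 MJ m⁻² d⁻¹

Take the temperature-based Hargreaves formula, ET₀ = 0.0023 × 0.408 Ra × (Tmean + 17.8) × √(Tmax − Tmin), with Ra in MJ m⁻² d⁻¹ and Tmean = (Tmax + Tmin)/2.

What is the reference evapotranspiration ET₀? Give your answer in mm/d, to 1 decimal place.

5.1 mm/d

Tmean = (35.4 + 21.8)/2 = 28.60 °C
0.408 Ra = 0.408 × 31.7 = 12.9336 mm/d equivalent
ET₀ = 0.0023 × 12.9336 × (28.60 + 17.8) × √13.6 = 0.0023 × 12.9336 × 46.40 × 3.6878 = 5.0902 mm/d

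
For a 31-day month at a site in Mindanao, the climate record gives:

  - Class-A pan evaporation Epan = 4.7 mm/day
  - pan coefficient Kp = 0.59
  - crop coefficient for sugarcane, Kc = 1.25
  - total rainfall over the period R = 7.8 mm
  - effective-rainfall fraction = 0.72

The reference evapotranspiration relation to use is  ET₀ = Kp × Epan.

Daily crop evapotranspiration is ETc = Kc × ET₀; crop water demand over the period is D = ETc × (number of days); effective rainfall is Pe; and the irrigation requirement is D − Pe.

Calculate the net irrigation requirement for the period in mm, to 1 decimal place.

ET₀ = 0.59 × 4.7 = 2.7730 mm/d
ETc = Kc × ET₀ = 1.25 × 2.7730 = 3.4663 mm/d
Crop demand D = ETc × 31 d = 3.4663 × 31 = 107.455 mm
Pe = 0.72 × 7.8 = 5.616 mm
D − Pe = 107.455 − 5.616 = 101.839 mm

101.8 mm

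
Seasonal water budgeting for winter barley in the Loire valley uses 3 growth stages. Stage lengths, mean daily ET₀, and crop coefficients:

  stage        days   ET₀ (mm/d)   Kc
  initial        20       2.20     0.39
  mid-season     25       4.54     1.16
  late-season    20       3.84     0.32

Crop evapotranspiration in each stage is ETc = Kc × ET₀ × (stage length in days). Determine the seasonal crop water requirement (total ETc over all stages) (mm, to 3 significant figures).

173 mm

initial: 0.39 × 2.20 × 20 = 17.16 mm
mid-season: 1.16 × 4.54 × 25 = 131.66 mm
late-season: 0.32 × 3.84 × 20 = 24.58 mm
Seasonal total = 173.40 mm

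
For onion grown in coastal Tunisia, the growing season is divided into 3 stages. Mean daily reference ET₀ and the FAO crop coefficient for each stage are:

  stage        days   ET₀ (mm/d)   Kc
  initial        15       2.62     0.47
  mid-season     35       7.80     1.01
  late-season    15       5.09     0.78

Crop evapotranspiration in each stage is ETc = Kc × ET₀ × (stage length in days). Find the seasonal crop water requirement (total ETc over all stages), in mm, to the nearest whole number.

354 mm

initial: 0.47 × 2.62 × 15 = 18.47 mm
mid-season: 1.01 × 7.80 × 35 = 275.73 mm
late-season: 0.78 × 5.09 × 15 = 59.55 mm
Seasonal total = 353.75 mm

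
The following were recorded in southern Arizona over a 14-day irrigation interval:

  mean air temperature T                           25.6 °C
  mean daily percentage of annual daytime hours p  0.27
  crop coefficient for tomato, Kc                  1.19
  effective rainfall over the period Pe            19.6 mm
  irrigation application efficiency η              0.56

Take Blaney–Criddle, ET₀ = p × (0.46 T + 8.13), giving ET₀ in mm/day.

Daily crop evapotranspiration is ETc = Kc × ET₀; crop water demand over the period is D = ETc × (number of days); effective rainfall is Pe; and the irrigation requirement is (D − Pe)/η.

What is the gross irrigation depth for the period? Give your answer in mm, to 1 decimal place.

124.9 mm

ET₀ = 0.27 × (0.46 × 25.6 + 8.13) = 0.27 × 19.906 = 5.3746 mm/d
ETc = Kc × ET₀ = 1.19 × 5.3746 = 6.3958 mm/d
Crop demand D = ETc × 14 d = 6.3958 × 14 = 89.541 mm
D − Pe = 89.541 − 19.6 = 69.941 mm
Gross irrigation = 69.941 / 0.56 = 124.895 mm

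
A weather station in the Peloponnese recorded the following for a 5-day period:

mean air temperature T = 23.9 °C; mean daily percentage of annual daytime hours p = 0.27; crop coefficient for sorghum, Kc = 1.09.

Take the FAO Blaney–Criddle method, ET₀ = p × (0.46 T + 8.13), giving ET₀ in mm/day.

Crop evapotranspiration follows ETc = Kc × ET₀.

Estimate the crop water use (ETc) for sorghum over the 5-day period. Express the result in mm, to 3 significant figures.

ET₀ = 0.27 × (0.46 × 23.9 + 8.13) = 0.27 × 19.124 = 5.1635 mm/d
ETc = Kc × ET₀ = 1.09 × 5.1635 = 5.6282 mm/d
Over 5 days: 5.6282 × 5 = 28.141 mm

28.1 mm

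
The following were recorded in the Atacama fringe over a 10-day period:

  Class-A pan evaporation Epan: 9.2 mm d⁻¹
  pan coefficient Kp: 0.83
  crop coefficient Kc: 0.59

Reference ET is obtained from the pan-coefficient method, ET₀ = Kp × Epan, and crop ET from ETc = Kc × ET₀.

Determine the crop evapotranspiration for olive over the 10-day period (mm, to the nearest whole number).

ET₀ = 0.83 × 9.2 = 7.6360 mm/d
ETc = Kc × ET₀ = 0.59 × 7.6360 = 4.5052 mm/d
Over 10 days: 4.5052 × 10 = 45.052 mm

45 mm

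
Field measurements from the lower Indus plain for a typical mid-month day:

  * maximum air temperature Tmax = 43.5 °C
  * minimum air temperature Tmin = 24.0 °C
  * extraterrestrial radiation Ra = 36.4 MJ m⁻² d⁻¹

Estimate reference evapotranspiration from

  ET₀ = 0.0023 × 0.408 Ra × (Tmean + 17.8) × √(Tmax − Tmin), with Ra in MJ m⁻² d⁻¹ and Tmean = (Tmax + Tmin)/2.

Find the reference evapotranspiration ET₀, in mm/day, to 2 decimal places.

Tmean = (43.5 + 24.0)/2 = 33.75 °C
0.408 Ra = 0.408 × 36.4 = 14.8512 mm/d equivalent
ET₀ = 0.0023 × 14.8512 × (33.75 + 17.8) × √19.5 = 0.0023 × 14.8512 × 51.55 × 4.4159 = 7.7757 mm/d

7.78 mm/day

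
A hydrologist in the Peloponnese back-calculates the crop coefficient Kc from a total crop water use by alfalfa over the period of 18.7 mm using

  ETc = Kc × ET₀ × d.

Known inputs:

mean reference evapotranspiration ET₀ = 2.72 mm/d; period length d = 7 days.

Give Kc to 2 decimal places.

0.98

ETc = Kc × ET₀ × d  ⇒  Kc = ETc / (ET₀ × d)
Kc = 18.7 / (2.72 × 7) = 18.7 / 19.04 = 0.9821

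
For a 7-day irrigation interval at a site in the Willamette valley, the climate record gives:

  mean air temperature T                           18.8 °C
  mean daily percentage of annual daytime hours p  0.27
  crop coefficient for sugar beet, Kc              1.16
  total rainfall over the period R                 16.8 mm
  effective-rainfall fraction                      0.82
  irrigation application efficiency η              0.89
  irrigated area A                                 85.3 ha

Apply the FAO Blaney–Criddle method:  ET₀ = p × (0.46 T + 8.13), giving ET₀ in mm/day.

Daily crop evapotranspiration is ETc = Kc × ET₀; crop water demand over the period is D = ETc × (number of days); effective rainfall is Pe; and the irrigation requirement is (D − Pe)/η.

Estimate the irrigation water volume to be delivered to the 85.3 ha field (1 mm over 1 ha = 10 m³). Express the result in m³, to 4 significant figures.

ET₀ = 0.27 × (0.46 × 18.8 + 8.13) = 0.27 × 16.778 = 4.5301 mm/d
ETc = Kc × ET₀ = 1.16 × 4.5301 = 5.2549 mm/d
Crop demand D = ETc × 7 d = 5.2549 × 7 = 36.784 mm
Pe = 0.82 × 16.8 = 13.776 mm
D − Pe = 36.784 − 13.776 = 23.008 mm
Gross irrigation = 23.008 / 0.89 = 25.852 mm
Volume = 25.852 mm × 85.3 ha × 10 = 22051.8 m³

22050 m³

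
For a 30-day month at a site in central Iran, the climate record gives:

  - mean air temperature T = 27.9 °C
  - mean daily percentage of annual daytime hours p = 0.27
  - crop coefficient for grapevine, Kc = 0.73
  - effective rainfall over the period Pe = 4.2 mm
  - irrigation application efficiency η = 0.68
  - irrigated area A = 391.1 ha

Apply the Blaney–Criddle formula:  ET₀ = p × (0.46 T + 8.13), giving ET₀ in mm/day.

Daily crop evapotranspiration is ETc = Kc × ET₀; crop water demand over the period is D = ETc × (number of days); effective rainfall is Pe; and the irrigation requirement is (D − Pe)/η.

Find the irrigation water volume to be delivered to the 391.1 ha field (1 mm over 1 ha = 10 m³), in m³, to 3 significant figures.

689000 m³

ET₀ = 0.27 × (0.46 × 27.9 + 8.13) = 0.27 × 20.964 = 5.6603 mm/d
ETc = Kc × ET₀ = 0.73 × 5.6603 = 4.1320 mm/d
Crop demand D = ETc × 30 d = 4.1320 × 30 = 123.960 mm
D − Pe = 123.960 − 4.2 = 119.760 mm
Gross irrigation = 119.760 / 0.68 = 176.118 mm
Volume = 176.118 mm × 391.1 ha × 10 = 688797.5 m³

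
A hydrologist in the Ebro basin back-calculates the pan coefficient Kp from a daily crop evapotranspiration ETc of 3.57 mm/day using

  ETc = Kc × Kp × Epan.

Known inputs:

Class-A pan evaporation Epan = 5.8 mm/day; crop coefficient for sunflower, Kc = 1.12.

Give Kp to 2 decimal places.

0.55

ETc = Kc × Kp × Epan  ⇒  Kp = ETc / (Kc × Epan)
Kp = 3.57 / (1.12 × 5.8) = 3.57 / 6.496 = 0.5496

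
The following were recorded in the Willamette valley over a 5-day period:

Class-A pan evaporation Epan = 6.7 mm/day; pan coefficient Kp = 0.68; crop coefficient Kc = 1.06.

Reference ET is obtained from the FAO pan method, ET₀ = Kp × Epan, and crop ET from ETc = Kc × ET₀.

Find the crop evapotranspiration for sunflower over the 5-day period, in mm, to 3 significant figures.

24.1 mm

ET₀ = 0.68 × 6.7 = 4.5560 mm/d
ETc = Kc × ET₀ = 1.06 × 4.5560 = 4.8294 mm/d
Over 5 days: 4.8294 × 5 = 24.147 mm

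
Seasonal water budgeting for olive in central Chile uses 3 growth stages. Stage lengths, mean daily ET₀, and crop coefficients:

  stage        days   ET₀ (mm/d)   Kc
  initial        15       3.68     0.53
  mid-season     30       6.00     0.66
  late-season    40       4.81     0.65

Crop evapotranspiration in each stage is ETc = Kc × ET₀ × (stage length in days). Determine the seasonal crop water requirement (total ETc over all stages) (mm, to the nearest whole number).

273 mm

initial: 0.53 × 3.68 × 15 = 29.26 mm
mid-season: 0.66 × 6.00 × 30 = 118.80 mm
late-season: 0.65 × 4.81 × 40 = 125.06 mm
Seasonal total = 273.12 mm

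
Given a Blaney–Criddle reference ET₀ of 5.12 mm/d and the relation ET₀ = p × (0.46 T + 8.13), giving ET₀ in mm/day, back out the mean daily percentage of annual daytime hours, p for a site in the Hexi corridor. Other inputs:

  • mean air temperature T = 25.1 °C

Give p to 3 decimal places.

0.260

p = ET₀ / (0.46 T + 8.13) = 5.12 / (0.46 × 25.1 + 8.13) = 5.12 / 19.676 = 0.2602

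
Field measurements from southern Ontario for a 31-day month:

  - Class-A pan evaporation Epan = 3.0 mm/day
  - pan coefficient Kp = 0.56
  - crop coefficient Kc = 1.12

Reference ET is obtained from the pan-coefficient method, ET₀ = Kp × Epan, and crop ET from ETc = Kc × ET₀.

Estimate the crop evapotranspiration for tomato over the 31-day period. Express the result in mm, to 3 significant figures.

ET₀ = 0.56 × 3.0 = 1.6800 mm/d
ETc = Kc × ET₀ = 1.12 × 1.6800 = 1.8816 mm/d
Over 31 days: 1.8816 × 31 = 58.330 mm

58.3 mm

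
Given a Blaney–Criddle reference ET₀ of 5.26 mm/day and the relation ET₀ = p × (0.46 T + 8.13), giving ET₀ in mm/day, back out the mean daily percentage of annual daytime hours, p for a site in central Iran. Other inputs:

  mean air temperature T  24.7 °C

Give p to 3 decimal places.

0.270

p = ET₀ / (0.46 T + 8.13) = 5.26 / (0.46 × 24.7 + 8.13) = 5.26 / 19.492 = 0.2699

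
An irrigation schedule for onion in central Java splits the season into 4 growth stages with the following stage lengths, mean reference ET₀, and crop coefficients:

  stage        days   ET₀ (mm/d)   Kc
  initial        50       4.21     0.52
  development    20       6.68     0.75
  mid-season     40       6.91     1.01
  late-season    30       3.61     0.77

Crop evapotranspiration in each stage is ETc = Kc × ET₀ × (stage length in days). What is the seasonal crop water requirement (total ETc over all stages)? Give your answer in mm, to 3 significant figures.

initial: 0.52 × 4.21 × 50 = 109.46 mm
development: 0.75 × 6.68 × 20 = 100.20 mm
mid-season: 1.01 × 6.91 × 40 = 279.16 mm
late-season: 0.77 × 3.61 × 30 = 83.39 mm
Seasonal total = 572.21 mm

572 mm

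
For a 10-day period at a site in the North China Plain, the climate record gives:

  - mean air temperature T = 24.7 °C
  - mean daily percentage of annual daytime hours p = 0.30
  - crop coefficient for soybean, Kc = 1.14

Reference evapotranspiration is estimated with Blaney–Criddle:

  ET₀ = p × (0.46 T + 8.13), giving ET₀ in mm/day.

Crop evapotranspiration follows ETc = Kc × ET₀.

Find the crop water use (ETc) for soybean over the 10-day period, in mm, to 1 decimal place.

66.7 mm

ET₀ = 0.30 × (0.46 × 24.7 + 8.13) = 0.30 × 19.492 = 5.8476 mm/d
ETc = Kc × ET₀ = 1.14 × 5.8476 = 6.6663 mm/d
Over 10 days: 6.6663 × 10 = 66.663 mm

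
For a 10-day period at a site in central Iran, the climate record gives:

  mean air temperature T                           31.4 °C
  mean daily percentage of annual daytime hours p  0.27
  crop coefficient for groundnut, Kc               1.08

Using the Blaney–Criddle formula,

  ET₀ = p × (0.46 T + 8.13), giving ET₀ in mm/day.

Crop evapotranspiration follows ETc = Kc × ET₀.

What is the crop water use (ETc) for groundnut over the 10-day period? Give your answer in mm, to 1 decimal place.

ET₀ = 0.27 × (0.46 × 31.4 + 8.13) = 0.27 × 22.574 = 6.0950 mm/d
ETc = Kc × ET₀ = 1.08 × 6.0950 = 6.5826 mm/d
Over 10 days: 6.5826 × 10 = 65.826 mm

65.8 mm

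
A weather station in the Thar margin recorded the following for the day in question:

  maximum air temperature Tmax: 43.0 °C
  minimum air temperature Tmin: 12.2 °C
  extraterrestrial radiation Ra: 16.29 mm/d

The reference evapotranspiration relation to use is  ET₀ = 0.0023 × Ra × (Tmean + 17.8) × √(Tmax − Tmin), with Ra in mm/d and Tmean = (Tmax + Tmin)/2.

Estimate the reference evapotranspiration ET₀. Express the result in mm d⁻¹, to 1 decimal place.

9.4 mm d⁻¹

Tmean = (43.0 + 12.2)/2 = 27.60 °C
ET₀ = 0.0023 × 16.29 × (27.60 + 17.8) × √30.8 = 0.0023 × 16.29 × 45.40 × 5.5498 = 9.4402 mm/d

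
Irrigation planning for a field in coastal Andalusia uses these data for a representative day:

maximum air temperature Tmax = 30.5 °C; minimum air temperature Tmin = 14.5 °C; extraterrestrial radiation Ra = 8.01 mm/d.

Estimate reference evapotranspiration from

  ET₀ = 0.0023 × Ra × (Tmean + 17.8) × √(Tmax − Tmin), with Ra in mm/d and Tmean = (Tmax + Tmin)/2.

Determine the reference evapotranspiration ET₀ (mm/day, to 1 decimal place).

3.0 mm/day

Tmean = (30.5 + 14.5)/2 = 22.50 °C
ET₀ = 0.0023 × 8.01 × (22.50 + 17.8) × √16.0 = 0.0023 × 8.01 × 40.30 × 4.0000 = 2.9698 mm/d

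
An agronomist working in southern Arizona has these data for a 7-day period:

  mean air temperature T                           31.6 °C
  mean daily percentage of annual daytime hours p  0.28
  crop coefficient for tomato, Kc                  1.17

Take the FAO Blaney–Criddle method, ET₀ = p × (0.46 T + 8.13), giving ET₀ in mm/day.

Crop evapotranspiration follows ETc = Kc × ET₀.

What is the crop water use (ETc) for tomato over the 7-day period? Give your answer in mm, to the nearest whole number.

ET₀ = 0.28 × (0.46 × 31.6 + 8.13) = 0.28 × 22.666 = 6.3465 mm/d
ETc = Kc × ET₀ = 1.17 × 6.3465 = 7.4254 mm/d
Over 7 days: 7.4254 × 7 = 51.978 mm

52 mm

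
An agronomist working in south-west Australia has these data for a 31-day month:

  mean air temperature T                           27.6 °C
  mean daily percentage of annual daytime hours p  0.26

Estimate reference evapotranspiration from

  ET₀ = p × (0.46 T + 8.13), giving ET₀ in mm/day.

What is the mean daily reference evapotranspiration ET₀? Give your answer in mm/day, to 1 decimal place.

5.4 mm/day

ET₀ = 0.26 × (0.46 × 27.6 + 8.13) = 0.26 × 20.826 = 5.4148 mm/d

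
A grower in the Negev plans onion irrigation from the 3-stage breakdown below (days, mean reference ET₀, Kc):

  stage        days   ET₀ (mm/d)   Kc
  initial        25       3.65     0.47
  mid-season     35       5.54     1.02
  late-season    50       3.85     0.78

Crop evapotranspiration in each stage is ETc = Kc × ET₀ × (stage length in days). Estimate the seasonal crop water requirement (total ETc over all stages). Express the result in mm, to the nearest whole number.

initial: 0.47 × 3.65 × 25 = 42.89 mm
mid-season: 1.02 × 5.54 × 35 = 197.78 mm
late-season: 0.78 × 3.85 × 50 = 150.15 mm
Seasonal total = 390.82 mm

391 mm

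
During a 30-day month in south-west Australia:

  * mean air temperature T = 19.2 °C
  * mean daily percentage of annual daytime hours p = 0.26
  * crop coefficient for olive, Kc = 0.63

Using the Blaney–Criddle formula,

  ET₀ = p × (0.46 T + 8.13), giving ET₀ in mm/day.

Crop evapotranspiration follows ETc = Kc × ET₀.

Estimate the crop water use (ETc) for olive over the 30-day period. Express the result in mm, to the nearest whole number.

83 mm

ET₀ = 0.26 × (0.46 × 19.2 + 8.13) = 0.26 × 16.962 = 4.4101 mm/d
ETc = Kc × ET₀ = 0.63 × 4.4101 = 2.7784 mm/d
Over 30 days: 2.7784 × 30 = 83.352 mm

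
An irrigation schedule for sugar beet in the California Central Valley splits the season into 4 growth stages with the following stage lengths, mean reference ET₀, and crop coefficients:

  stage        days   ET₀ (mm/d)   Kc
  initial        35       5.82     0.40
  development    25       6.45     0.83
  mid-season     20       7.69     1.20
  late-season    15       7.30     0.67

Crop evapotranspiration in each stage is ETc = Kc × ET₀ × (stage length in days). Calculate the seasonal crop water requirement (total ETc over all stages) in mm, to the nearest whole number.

initial: 0.40 × 5.82 × 35 = 81.48 mm
development: 0.83 × 6.45 × 25 = 133.84 mm
mid-season: 1.20 × 7.69 × 20 = 184.56 mm
late-season: 0.67 × 7.30 × 15 = 73.37 mm
Seasonal total = 473.25 mm

473 mm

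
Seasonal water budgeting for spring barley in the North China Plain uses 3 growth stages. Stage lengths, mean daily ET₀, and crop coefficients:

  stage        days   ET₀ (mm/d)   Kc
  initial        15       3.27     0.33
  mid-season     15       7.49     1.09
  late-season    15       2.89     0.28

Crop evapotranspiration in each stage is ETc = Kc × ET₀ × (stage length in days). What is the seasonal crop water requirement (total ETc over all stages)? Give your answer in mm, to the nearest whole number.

151 mm

initial: 0.33 × 3.27 × 15 = 16.19 mm
mid-season: 1.09 × 7.49 × 15 = 122.46 mm
late-season: 0.28 × 2.89 × 15 = 12.14 mm
Seasonal total = 150.79 mm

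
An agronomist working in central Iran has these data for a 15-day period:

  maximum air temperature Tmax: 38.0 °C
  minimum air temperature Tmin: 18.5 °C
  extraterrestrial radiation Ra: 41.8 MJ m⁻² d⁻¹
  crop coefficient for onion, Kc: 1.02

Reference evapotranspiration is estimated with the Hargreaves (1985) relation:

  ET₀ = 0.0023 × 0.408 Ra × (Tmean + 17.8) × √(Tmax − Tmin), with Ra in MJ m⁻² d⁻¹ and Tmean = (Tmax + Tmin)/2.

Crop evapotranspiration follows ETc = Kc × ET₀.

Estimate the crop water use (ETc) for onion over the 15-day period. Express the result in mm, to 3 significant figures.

122 mm

Tmean = (38.0 + 18.5)/2 = 28.25 °C
0.408 Ra = 0.408 × 41.8 = 17.0544 mm/d equivalent
ET₀ = 0.0023 × 17.0544 × (28.25 + 17.8) × √19.5 = 0.0023 × 17.0544 × 46.05 × 4.4159 = 7.9765 mm/d
ETc = Kc × ET₀ = 1.02 × 7.9765 = 8.1360 mm/d
Over 15 days: 8.1360 × 15 = 122.040 mm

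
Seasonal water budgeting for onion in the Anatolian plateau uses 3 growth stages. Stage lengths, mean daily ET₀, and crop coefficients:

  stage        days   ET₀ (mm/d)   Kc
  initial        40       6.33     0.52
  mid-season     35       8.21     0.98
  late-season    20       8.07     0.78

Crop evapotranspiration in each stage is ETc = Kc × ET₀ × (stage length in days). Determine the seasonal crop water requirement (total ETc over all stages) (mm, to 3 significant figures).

539 mm

initial: 0.52 × 6.33 × 40 = 131.66 mm
mid-season: 0.98 × 8.21 × 35 = 281.60 mm
late-season: 0.78 × 8.07 × 20 = 125.89 mm
Seasonal total = 539.15 mm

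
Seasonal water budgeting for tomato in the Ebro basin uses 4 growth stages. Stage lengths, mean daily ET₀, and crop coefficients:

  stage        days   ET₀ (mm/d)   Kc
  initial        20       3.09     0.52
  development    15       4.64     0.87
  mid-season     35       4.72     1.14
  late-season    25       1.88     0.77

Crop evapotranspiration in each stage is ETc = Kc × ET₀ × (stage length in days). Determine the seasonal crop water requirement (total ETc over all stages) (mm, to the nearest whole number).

317 mm

initial: 0.52 × 3.09 × 20 = 32.14 mm
development: 0.87 × 4.64 × 15 = 60.55 mm
mid-season: 1.14 × 4.72 × 35 = 188.33 mm
late-season: 0.77 × 1.88 × 25 = 36.19 mm
Seasonal total = 317.21 mm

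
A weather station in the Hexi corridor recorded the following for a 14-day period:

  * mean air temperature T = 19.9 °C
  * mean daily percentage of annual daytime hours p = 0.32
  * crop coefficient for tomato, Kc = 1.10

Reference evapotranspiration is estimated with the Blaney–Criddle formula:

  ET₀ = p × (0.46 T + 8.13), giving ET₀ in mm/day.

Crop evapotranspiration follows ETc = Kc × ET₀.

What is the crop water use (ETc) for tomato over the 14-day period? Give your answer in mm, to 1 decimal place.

85.2 mm

ET₀ = 0.32 × (0.46 × 19.9 + 8.13) = 0.32 × 17.284 = 5.5309 mm/d
ETc = Kc × ET₀ = 1.10 × 5.5309 = 6.0840 mm/d
Over 14 days: 6.0840 × 14 = 85.176 mm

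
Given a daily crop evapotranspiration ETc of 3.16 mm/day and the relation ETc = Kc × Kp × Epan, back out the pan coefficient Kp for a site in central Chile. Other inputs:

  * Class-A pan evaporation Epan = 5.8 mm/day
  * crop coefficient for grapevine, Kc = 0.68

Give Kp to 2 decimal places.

ETc = Kc × Kp × Epan  ⇒  Kp = ETc / (Kc × Epan)
Kp = 3.16 / (0.68 × 5.8) = 3.16 / 3.944 = 0.8012

0.80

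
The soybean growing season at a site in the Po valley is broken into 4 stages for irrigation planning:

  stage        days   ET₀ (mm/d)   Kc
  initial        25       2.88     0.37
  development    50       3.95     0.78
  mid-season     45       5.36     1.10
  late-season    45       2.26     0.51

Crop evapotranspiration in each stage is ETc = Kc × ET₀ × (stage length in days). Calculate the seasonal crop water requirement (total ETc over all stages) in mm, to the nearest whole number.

initial: 0.37 × 2.88 × 25 = 26.64 mm
development: 0.78 × 3.95 × 50 = 154.05 mm
mid-season: 1.10 × 5.36 × 45 = 265.32 mm
late-season: 0.51 × 2.26 × 45 = 51.87 mm
Seasonal total = 497.88 mm

498 mm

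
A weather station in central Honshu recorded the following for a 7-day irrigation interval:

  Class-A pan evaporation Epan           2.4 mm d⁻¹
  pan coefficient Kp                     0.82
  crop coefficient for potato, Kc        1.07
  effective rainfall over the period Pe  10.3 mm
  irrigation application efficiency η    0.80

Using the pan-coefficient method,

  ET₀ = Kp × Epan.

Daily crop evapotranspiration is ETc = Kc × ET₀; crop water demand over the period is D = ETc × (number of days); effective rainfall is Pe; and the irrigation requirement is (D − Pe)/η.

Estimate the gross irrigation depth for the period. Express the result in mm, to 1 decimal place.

ET₀ = 0.82 × 2.4 = 1.9680 mm/d
ETc = Kc × ET₀ = 1.07 × 1.9680 = 2.1058 mm/d
Crop demand D = ETc × 7 d = 2.1058 × 7 = 14.741 mm
D − Pe = 14.741 − 10.3 = 4.441 mm
Gross irrigation = 4.441 / 0.80 = 5.551 mm

5.6 mm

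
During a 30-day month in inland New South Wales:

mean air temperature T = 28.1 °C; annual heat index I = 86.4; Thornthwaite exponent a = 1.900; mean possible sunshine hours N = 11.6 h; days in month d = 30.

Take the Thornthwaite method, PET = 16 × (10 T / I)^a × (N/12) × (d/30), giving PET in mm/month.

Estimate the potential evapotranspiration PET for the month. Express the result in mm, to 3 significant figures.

145 mm

10T/I = 10 × 28.1 / 86.4 = 3.2523
(10T/I)^a = 3.2523^1.900 = 9.4007
Uncorrected PET = 16 × 9.4007 = 150.411 mm
Correction = (N/12)(d/30) = (11.6/12)(30/30) = 0.9667
PET = 150.411 × 0.9667 = 145.402 mm/month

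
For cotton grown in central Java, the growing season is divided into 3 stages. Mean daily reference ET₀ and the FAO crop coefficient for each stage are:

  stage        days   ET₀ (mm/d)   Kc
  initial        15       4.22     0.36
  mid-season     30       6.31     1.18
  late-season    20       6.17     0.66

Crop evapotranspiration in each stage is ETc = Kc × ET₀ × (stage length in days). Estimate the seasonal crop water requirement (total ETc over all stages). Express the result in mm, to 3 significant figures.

328 mm

initial: 0.36 × 4.22 × 15 = 22.79 mm
mid-season: 1.18 × 6.31 × 30 = 223.37 mm
late-season: 0.66 × 6.17 × 20 = 81.44 mm
Seasonal total = 327.60 mm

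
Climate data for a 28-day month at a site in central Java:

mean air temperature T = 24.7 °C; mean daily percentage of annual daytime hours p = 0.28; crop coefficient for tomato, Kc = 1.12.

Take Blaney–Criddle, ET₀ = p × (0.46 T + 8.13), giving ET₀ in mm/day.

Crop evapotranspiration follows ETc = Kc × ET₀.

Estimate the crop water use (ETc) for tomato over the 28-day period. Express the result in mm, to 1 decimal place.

171.2 mm

ET₀ = 0.28 × (0.46 × 24.7 + 8.13) = 0.28 × 19.492 = 5.4578 mm/d
ETc = Kc × ET₀ = 1.12 × 5.4578 = 6.1127 mm/d
Over 28 days: 6.1127 × 28 = 171.156 mm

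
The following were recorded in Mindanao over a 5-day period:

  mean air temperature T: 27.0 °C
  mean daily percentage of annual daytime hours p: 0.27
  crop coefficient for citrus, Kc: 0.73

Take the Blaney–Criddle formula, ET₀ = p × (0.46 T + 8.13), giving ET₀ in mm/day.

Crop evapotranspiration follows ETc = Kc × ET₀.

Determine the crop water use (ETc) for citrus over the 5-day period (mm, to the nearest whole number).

20 mm

ET₀ = 0.27 × (0.46 × 27.0 + 8.13) = 0.27 × 20.550 = 5.5485 mm/d
ETc = Kc × ET₀ = 0.73 × 5.5485 = 4.0504 mm/d
Over 5 days: 4.0504 × 5 = 20.252 mm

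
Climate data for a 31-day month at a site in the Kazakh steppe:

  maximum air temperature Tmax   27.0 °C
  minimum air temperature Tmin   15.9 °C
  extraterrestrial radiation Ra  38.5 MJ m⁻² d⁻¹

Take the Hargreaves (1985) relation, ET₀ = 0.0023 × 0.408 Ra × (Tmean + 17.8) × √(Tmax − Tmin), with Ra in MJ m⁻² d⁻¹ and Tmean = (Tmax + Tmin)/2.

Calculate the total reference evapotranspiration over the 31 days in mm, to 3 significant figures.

Tmean = (27.0 + 15.9)/2 = 21.45 °C
0.408 Ra = 0.408 × 38.5 = 15.7080 mm/d equivalent
ET₀ = 0.0023 × 15.7080 × (21.45 + 17.8) × √11.1 = 0.0023 × 15.7080 × 39.25 × 3.3317 = 4.7245 mm/d
Over 31 days: 4.7245 × 31 = 146.460 mm

146 mm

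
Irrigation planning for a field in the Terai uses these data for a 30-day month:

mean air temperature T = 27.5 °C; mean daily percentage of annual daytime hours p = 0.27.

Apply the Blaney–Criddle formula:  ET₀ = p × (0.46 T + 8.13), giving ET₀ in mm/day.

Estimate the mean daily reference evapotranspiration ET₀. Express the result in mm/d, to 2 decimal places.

5.61 mm/d

ET₀ = 0.27 × (0.46 × 27.5 + 8.13) = 0.27 × 20.780 = 5.6106 mm/d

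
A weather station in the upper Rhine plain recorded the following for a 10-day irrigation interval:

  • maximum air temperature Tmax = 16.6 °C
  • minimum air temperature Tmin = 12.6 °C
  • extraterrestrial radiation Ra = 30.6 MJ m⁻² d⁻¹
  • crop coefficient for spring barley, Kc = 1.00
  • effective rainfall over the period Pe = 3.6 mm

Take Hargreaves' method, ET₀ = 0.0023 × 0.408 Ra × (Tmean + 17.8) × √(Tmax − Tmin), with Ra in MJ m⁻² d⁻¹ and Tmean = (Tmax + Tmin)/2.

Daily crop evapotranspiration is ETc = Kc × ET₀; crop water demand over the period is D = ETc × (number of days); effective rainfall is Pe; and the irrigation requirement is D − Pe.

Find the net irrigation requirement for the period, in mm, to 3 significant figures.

Tmean = (16.6 + 12.6)/2 = 14.60 °C
0.408 Ra = 0.408 × 30.6 = 12.4848 mm/d equivalent
ET₀ = 0.0023 × 12.4848 × (14.60 + 17.8) × √4.0 = 0.0023 × 12.4848 × 32.40 × 2.0000 = 1.8607 mm/d
ETc = Kc × ET₀ = 1.00 × 1.8607 = 1.8607 mm/d
Crop demand D = ETc × 10 d = 1.8607 × 10 = 18.607 mm
D − Pe = 18.607 − 3.6 = 15.007 mm

15.0 mm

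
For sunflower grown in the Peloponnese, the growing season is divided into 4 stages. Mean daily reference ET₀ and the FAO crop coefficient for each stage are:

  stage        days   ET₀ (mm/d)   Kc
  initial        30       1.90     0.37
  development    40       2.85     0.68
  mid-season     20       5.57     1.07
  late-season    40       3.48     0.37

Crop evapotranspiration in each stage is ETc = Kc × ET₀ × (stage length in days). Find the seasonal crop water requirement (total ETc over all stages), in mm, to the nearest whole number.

269 mm

initial: 0.37 × 1.90 × 30 = 21.09 mm
development: 0.68 × 2.85 × 40 = 77.52 mm
mid-season: 1.07 × 5.57 × 20 = 119.20 mm
late-season: 0.37 × 3.48 × 40 = 51.50 mm
Seasonal total = 269.31 mm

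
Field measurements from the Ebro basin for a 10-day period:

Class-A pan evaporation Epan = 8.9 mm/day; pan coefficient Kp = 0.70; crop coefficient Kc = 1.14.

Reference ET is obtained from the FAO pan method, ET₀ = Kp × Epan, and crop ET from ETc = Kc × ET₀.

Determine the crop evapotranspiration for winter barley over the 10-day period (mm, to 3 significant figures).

ET₀ = 0.70 × 8.9 = 6.2300 mm/d
ETc = Kc × ET₀ = 1.14 × 6.2300 = 7.1022 mm/d
Over 10 days: 7.1022 × 10 = 71.022 mm

71.0 mm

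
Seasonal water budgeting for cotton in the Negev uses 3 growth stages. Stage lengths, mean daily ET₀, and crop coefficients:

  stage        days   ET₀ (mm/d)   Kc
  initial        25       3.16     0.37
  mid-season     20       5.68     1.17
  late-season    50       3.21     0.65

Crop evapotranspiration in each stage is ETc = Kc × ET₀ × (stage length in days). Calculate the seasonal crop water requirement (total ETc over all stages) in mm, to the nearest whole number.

initial: 0.37 × 3.16 × 25 = 29.23 mm
mid-season: 1.17 × 5.68 × 20 = 132.91 mm
late-season: 0.65 × 3.21 × 50 = 104.33 mm
Seasonal total = 266.47 mm

266 mm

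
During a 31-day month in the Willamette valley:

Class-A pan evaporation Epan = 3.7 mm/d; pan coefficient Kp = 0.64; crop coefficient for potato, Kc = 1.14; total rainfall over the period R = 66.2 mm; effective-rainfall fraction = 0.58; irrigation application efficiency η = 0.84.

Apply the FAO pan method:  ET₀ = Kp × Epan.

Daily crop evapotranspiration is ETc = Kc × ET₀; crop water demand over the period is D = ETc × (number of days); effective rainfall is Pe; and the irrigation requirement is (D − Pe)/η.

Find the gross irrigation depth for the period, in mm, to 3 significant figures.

ET₀ = 0.64 × 3.7 = 2.3680 mm/d
ETc = Kc × ET₀ = 1.14 × 2.3680 = 2.6995 mm/d
Crop demand D = ETc × 31 d = 2.6995 × 31 = 83.685 mm
Pe = 0.58 × 66.2 = 38.396 mm
D − Pe = 83.685 − 38.396 = 45.289 mm
Gross irrigation = 45.289 / 0.84 = 53.915 mm

53.9 mm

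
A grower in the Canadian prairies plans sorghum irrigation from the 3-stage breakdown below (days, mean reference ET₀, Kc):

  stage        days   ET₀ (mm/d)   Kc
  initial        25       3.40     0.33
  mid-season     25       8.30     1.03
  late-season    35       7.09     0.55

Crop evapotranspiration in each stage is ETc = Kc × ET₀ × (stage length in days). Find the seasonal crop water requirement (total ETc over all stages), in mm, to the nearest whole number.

378 mm

initial: 0.33 × 3.40 × 25 = 28.05 mm
mid-season: 1.03 × 8.30 × 25 = 213.73 mm
late-season: 0.55 × 7.09 × 35 = 136.48 mm
Seasonal total = 378.26 mm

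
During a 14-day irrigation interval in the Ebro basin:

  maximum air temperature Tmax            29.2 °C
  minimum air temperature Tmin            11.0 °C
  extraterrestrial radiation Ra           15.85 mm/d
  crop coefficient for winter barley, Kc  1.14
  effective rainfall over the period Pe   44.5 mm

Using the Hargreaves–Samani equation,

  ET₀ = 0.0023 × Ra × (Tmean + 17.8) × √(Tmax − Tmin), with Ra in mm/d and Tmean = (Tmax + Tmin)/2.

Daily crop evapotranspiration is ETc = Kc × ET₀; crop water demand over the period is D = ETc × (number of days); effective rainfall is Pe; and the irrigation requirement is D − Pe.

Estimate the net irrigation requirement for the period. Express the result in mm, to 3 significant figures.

49.6 mm

Tmean = (29.2 + 11.0)/2 = 20.10 °C
ET₀ = 0.0023 × 15.85 × (20.10 + 17.8) × √18.2 = 0.0023 × 15.85 × 37.90 × 4.2661 = 5.8942 mm/d
ETc = Kc × ET₀ = 1.14 × 5.8942 = 6.7194 mm/d
Crop demand D = ETc × 14 d = 6.7194 × 14 = 94.072 mm
D − Pe = 94.072 − 44.5 = 49.572 mm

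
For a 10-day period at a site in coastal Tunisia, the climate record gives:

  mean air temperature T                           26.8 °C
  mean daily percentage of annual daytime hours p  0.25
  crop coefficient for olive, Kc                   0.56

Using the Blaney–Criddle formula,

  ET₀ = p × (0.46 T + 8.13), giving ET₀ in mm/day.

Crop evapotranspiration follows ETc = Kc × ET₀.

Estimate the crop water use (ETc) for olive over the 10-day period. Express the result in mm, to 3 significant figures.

28.6 mm

ET₀ = 0.25 × (0.46 × 26.8 + 8.13) = 0.25 × 20.458 = 5.1145 mm/d
ETc = Kc × ET₀ = 0.56 × 5.1145 = 2.8641 mm/d
Over 10 days: 2.8641 × 10 = 28.641 mm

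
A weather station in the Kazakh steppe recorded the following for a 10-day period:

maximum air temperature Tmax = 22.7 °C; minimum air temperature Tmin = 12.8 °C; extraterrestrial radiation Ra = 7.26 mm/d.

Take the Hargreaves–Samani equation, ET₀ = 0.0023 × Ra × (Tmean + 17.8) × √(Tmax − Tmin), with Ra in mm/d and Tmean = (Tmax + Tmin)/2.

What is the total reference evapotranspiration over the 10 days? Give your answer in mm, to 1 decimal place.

Tmean = (22.7 + 12.8)/2 = 17.75 °C
ET₀ = 0.0023 × 7.26 × (17.75 + 17.8) × √9.9 = 0.0023 × 7.26 × 35.55 × 3.1464 = 1.8677 mm/d
Over 10 days: 1.8677 × 10 = 18.677 mm

18.7 mm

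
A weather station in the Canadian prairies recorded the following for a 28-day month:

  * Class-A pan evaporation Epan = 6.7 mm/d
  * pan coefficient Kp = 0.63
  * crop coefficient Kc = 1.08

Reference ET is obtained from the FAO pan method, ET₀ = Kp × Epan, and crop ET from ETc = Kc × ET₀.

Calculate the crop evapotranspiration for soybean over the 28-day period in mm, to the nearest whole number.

ET₀ = 0.63 × 6.7 = 4.2210 mm/d
ETc = Kc × ET₀ = 1.08 × 4.2210 = 4.5587 mm/d
Over 28 days: 4.5587 × 28 = 127.644 mm

128 mm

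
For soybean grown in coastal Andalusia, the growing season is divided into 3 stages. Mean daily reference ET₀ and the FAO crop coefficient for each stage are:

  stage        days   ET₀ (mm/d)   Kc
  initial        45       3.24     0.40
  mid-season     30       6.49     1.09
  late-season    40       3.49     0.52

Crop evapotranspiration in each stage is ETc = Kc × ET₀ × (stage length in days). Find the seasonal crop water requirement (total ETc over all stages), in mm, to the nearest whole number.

initial: 0.40 × 3.24 × 45 = 58.32 mm
mid-season: 1.09 × 6.49 × 30 = 212.22 mm
late-season: 0.52 × 3.49 × 40 = 72.59 mm
Seasonal total = 343.13 mm

343 mm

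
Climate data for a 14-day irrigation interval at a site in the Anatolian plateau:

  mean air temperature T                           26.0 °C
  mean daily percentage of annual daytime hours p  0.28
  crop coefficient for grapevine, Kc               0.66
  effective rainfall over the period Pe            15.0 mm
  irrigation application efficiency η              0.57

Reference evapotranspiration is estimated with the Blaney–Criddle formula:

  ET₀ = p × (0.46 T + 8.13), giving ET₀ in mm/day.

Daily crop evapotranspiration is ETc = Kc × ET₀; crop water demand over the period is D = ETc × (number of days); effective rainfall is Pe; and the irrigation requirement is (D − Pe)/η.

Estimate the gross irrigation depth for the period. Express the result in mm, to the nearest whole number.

65 mm

ET₀ = 0.28 × (0.46 × 26.0 + 8.13) = 0.28 × 20.090 = 5.6252 mm/d
ETc = Kc × ET₀ = 0.66 × 5.6252 = 3.7126 mm/d
Crop demand D = ETc × 14 d = 3.7126 × 14 = 51.976 mm
D − Pe = 51.976 − 15.0 = 36.976 mm
Gross irrigation = 36.976 / 0.57 = 64.870 mm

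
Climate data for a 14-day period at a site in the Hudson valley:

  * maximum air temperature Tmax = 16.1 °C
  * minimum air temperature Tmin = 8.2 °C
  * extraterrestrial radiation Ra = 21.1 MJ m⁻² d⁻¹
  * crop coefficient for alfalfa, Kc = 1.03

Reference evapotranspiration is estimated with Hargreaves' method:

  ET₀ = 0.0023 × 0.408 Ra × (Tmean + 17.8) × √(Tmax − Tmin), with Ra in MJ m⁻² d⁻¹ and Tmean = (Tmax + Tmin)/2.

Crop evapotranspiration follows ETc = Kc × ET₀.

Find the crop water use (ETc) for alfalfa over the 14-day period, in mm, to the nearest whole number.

Tmean = (16.1 + 8.2)/2 = 12.15 °C
0.408 Ra = 0.408 × 21.1 = 8.6088 mm/d equivalent
ET₀ = 0.0023 × 8.6088 × (12.15 + 17.8) × √7.9 = 0.0023 × 8.6088 × 29.95 × 2.8107 = 1.6668 mm/d
ETc = Kc × ET₀ = 1.03 × 1.6668 = 1.7168 mm/d
Over 14 days: 1.7168 × 14 = 24.035 mm

24 mm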